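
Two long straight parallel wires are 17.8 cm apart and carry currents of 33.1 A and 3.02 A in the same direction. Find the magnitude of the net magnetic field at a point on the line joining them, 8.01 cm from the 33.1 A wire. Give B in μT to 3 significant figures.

Each long wire gives B = μ₀I/(2πd). Distances are d₁ = 0.0801 m and d₂ = 0.0979 m.
B₁ = 8.26×10⁻⁵ T, B₂ = 6.17×10⁻⁶ T.
Between parallel currents the two contributions point in opposite directions, so they subtract. B = |B₁ − B₂| = |8.26×10⁻⁵ − 6.17×10⁻⁶| = 7.65×10⁻⁵ T.

B ≈ 76.5 μT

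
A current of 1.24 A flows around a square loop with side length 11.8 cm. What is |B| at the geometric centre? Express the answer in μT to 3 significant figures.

Each side is a finite straight segment at perpendicular distance d = a/(2 tan(π/4)) = 0.059 m from the centre, with end-angles ±π/4.
One side contributes B₁ = (μ₀I/4πd)·2 sin(π/4) = 2.97×10⁻⁶ T.
All 4 sides add in the same direction: B = 4 × 2.97×10⁻⁶ = 1.19×10⁻⁵ T.

B ≈ 11.9 μT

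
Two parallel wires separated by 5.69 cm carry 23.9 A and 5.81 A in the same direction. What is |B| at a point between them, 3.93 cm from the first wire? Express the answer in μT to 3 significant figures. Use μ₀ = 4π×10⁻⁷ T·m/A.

B ≈ 55.6 μT

Each long wire gives B = μ₀I/(2πd). Distances are d₁ = 0.0393 m and d₂ = 0.0176 m.
B₁ = 1.22×10⁻⁴ T, B₂ = 6.60×10⁻⁵ T.
Between parallel currents the two contributions point in opposite directions, so they subtract. B = |B₁ − B₂| = |1.22×10⁻⁴ − 6.60×10⁻⁵| = 5.56×10⁻⁵ T.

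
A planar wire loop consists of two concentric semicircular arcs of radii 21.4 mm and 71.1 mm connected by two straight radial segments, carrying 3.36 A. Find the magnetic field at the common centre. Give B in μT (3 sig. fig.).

B ≈ 34.5 μT

The radial connectors point toward the centre, so dl × r̂ = 0 and they contribute nothing.
Each semicircle gives μ₀I/(4R): inner arc 4.93×10⁻⁵ T, outer arc 1.48×10⁻⁵ T.
The two arcs carry current in opposite angular senses, so their fields oppose: B = |4.93×10⁻⁵ − 1.48×10⁻⁵| = 3.45×10⁻⁵ T.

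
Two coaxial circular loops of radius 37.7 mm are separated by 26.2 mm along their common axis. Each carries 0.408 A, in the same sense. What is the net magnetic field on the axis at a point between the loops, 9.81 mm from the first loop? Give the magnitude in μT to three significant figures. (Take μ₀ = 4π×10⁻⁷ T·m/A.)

Each loop contributes B = μ₀IR²/[2(R²+z²)^(3/2)] on the axis, with z measured from that loop.
Loop 1 (z = 0.00981 m): B₁ = 6.16×10⁻⁶ T. Loop 2 (z = 0.01639 m): B₂ = 5.24×10⁻⁶ T.
The fields add: B = B₁ + B₂ = 1.14×10⁻⁵ T.

B ≈ 11.4 μT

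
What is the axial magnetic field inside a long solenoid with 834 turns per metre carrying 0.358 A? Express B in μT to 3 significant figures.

B ≈ 375 μT

Inside a long solenoid, B = μ₀nI with n = 834 turns/m.
B = 4π×10⁻⁷ × 834 × 0.358 = 3.75×10⁻⁴ T.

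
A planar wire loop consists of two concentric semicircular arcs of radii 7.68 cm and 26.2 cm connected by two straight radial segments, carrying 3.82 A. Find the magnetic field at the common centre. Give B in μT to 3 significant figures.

B ≈ 11.0 μT

The radial connectors point toward the centre, so dl × r̂ = 0 and they contribute nothing.
Each semicircle gives μ₀I/(4R): inner arc 1.56×10⁻⁵ T, outer arc 4.58×10⁻⁶ T.
The two arcs carry current in opposite angular senses, so their fields oppose: B = |1.56×10⁻⁵ − 4.58×10⁻⁶| = 1.10×10⁻⁵ T.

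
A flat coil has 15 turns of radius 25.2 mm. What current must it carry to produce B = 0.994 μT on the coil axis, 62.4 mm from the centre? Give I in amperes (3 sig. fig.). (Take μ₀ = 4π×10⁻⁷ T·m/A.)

For an N-turn coil, B = Nμ₀IR²/[2(R²+z²)^(3/2)] with R = 0.0252 m, z = 0.0624 m, so I = 2B(R²+z²)^(3/2)/(Nμ₀R²) = 2 × 9.94×10⁻⁷ × 3.05×10⁻⁴ / (15 × 4π×10⁻⁷ × 0.000635) = 5.06×10⁻² A.

I ≈ 0.0506 A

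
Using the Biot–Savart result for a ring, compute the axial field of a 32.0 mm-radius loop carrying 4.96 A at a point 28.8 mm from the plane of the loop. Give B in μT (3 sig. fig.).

B ≈ 40.0 μT

On the axis of a circular loop, B = μ₀IR² / [2(R²+z²)^(3/2)].
R² + z² = (0.032)² + (0.0288)² = 0.001853 m², and (R²+z²)^(3/2) = 7.98×10⁻⁵ m³.
B = (4π×10⁻⁷ × 4.96 × 0.001024) / (2 × 7.98×10⁻⁵) = 4.00×10⁻⁵ T.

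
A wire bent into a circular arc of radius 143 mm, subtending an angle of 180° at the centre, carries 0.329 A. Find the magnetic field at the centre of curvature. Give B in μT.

The Biot–Savart field of a circular arc at its centre is B = μ₀Iφ/(4πR), with φ = 3.142 rad.
B = (4π×10⁻⁷ × 0.329 × 3.142) / (4π × 0.143) = 7.23×10⁻⁷ T.

B ≈ 0.723 μT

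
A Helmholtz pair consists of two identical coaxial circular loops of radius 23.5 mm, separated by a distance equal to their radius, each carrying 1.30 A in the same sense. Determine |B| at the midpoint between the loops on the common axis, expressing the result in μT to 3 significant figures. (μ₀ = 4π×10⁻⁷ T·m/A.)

Each loop contributes B = μ₀IR²/[2(R²+z²)^(3/2)] on the axis, with z measured from that loop.
Loop 1 (z = 0.01175 m): B₁ = 2.49×10⁻⁵ T. Loop 2 (z = 0.01175 m): B₂ = 2.49×10⁻⁵ T.
The fields add: B = B₁ + B₂ = 4.97×10⁻⁵ T.

B ≈ 49.7 μT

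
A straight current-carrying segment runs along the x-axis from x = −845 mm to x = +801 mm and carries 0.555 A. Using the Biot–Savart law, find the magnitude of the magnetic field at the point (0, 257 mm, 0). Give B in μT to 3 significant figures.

B ≈ 0.412 μT

For a finite straight segment, B = (μ₀I/4πd)(sinθ₁ + sinθ₂), where θ₁, θ₂ are the angles from the perpendicular to each end.
The perpendicular distance is d = 0.257 m; the end-offsets along the wire are a = 0.845 m and b = 0.801 m.
sinθ₁ = 0.845/√(0.845²+0.257²) = 0.9567; sinθ₂ = 0.801/√(0.801²+0.257²) = 0.9522.
B = (4π×10⁻⁷ × 0.555) / (4π × 0.257) × (0.9567 + 0.9522) = 4.12×10⁻⁷ T.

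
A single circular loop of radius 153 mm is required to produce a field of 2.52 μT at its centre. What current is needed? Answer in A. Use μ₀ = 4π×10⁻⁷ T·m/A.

I ≈ 0.614 A

At the centre of a circular loop B = μ₀I/(2R), so I = 2RB/μ₀.
With R = 0.153 m, I = 2 × 0.153 × 2.52×10⁻⁶ / (4π×10⁻⁷) = 0.614 A.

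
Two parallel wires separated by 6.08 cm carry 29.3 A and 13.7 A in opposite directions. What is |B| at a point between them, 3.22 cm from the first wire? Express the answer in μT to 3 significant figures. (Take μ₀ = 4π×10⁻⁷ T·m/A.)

Each long wire gives B = μ₀I/(2πd). Distances are d₁ = 0.0322 m and d₂ = 0.0286 m.
B₁ = 1.82×10⁻⁴ T, B₂ = 9.58×10⁻⁵ T.
Between antiparallel currents both contributions point the same way, so they add. B = B₁ + B₂ = 1.82×10⁻⁴ + 9.58×10⁻⁵ = 2.78×10⁻⁴ T.

B ≈ 278 μT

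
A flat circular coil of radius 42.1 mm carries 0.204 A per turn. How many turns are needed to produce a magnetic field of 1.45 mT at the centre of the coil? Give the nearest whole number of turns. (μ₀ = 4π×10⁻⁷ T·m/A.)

N = 476

For an N-turn coil, B = Nμ₀I/(2R). A single turn gives B₁ = 3.04×10⁻⁶ T with R = 0.0421 m.
N = B/B₁ = 1.45×10⁻³ / 3.04×10⁻⁶ = 476.26.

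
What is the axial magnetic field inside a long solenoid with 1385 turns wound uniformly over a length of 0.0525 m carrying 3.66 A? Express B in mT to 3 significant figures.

Inside a long solenoid, B = μ₀nI with n = 2.638×10⁴ turns/m.
B = 4π×10⁻⁷ × 2.638×10⁴ × 3.66 = 0.121 T.

B ≈ 121 mT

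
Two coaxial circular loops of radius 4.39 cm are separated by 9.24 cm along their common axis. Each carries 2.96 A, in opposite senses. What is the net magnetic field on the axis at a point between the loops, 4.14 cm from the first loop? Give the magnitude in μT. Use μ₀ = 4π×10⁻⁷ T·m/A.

B ≈ 4.55 μT

Each loop contributes B = μ₀IR²/[2(R²+z²)^(3/2)] on the axis, with z measured from that loop.
Loop 1 (z = 0.0414 m): B₁ = 1.63×10⁻⁵ T. Loop 2 (z = 0.051 m): B₂ = 1.18×10⁻⁵ T.
The fields oppose: B = |B₁ − B₂| = 4.55×10⁻⁶ T.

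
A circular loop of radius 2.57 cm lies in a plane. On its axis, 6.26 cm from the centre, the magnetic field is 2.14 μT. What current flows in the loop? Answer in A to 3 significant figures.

On the axis of a loop, B = μ₀IR²/[2(R²+z²)^(3/2)], so I = 2B(R²+z²)^(3/2)/(μ₀R²).
R² + z² = 0.0006605 + 0.003919 = 0.004579 m²; raised to 3/2 gives 3.10×10⁻⁴ m³.
I = 2 × 2.14×10⁻⁶ × 3.10×10⁻⁴ / (1.26×10⁻⁶ × 0.0006605) = 1.60 A.

I ≈ 1.60 A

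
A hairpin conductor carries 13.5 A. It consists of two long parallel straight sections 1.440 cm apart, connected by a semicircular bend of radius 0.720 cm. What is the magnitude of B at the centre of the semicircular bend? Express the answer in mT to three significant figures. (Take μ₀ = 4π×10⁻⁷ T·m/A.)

The semicircular arc contributes B_arc = μ₀I·π/(4πR) = μ₀I/(4R) = 5.89×10⁻⁴ T.
Each semi-infinite lead is at perpendicular distance R = 0.0072 m from the centre, with the perpendicular foot at its near end, so it contributes μ₀I/(4πR); both point the same way, together 3.75×10⁻⁴ T.
Arc and leads all point the same direction: B = 5.89×10⁻⁴ + 3.75×10⁻⁴ = 9.64×10⁻⁴ T.

B ≈ 0.964 mT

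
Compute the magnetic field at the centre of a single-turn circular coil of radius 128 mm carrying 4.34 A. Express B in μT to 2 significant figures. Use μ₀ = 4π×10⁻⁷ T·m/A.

At the centre of a circular loop the Biot–Savart law gives B = μ₀I/(2R).
B = (4π×10⁻⁷ × 4.34) / (2 × 0.128) = 2.13×10⁻⁵ T.

B ≈ 21 μT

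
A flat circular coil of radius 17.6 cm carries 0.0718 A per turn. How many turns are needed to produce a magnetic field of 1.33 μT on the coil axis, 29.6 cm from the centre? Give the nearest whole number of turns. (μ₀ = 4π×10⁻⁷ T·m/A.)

For an N-turn coil, B = Nμ₀IR²/[2(R²+z²)^(3/2)]. A single turn gives B₁ = 3.42×10⁻⁸ T with R = 0.176 m, z = 0.296 m.
N = B/B₁ = 1.33×10⁻⁶ / 3.42×10⁻⁸ = 38.87.

N = 39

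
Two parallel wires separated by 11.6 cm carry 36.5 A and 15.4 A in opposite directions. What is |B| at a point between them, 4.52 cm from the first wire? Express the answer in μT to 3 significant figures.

B ≈ 205 μT

Each long wire gives B = μ₀I/(2πd). Distances are d₁ = 0.0452 m and d₂ = 0.0708 m.
B₁ = 1.62×10⁻⁴ T, B₂ = 4.35×10⁻⁵ T.
Between antiparallel currents both contributions point the same way, so they add. B = B₁ + B₂ = 1.62×10⁻⁴ + 4.35×10⁻⁵ = 2.05×10⁻⁴ T.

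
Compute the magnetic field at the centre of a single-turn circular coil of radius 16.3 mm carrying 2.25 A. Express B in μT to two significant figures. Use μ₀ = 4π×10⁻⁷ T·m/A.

B ≈ 87 μT

At the centre of a circular loop the Biot–Savart law gives B = μ₀I/(2R).
B = (4π×10⁻⁷ × 2.25) / (2 × 0.0163) = 8.67×10⁻⁵ T.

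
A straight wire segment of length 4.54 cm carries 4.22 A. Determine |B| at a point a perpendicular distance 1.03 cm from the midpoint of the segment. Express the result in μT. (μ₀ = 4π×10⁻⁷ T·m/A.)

B ≈ 74.6 μT

For a finite straight segment, B = (μ₀I/4πd)(sinθ₁ + sinθ₂), where θ₁, θ₂ are the angles from the perpendicular to each end.
The perpendicular from the point meets the wire at its midpoint, so each end is L/2 = 0.0227 m away along the wire.
sinθ₁ = 0.0227/√(0.0227²+0.0103²) = 0.9106; sinθ₂ = 0.0227/√(0.0227²+0.0103²) = 0.9106.
B = (4π×10⁻⁷ × 4.22) / (4π × 0.0103) × (0.9106 + 0.9106) = 7.46×10⁻⁵ T.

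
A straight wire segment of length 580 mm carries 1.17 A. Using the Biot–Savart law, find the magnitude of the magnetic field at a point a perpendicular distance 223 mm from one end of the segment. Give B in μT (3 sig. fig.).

For a finite straight segment, B = (μ₀I/4πd)(sinθ₁ + sinθ₂), where θ₁, θ₂ are the angles from the perpendicular to each end.
The perpendicular foot is at one end, so the two end-offsets along the wire are 0 and L = 0.58 m.
sinθ₁ = 0/√(0²+0.223²) = 0.0000; sinθ₂ = 0.58/√(0.58²+0.223²) = 0.9334.
B = (4π×10⁻⁷ × 1.17) / (4π × 0.223) × (0.0000 + 0.9334) = 4.90×10⁻⁷ T.

B ≈ 0.490 μT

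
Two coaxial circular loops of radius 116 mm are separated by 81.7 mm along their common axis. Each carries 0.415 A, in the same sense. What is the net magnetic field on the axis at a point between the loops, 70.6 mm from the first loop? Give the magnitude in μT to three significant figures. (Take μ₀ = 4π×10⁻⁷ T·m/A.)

Each loop contributes B = μ₀IR²/[2(R²+z²)^(3/2)] on the axis, with z measured from that loop.
Loop 1 (z = 0.0706 m): B₁ = 1.40×10⁻⁶ T. Loop 2 (z = 0.0111 m): B₂ = 2.22×10⁻⁶ T.
The fields add: B = B₁ + B₂ = 3.62×10⁻⁶ T.

B ≈ 3.62 μT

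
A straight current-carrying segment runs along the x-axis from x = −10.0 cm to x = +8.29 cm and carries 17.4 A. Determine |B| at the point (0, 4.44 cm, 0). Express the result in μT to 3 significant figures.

For a finite straight segment, B = (μ₀I/4πd)(sinθ₁ + sinθ₂), where θ₁, θ₂ are the angles from the perpendicular to each end.
The perpendicular distance is d = 0.0444 m; the end-offsets along the wire are a = 0.1 m and b = 0.0829 m.
sinθ₁ = 0.1/√(0.1²+0.0444²) = 0.9140; sinθ₂ = 0.0829/√(0.0829²+0.0444²) = 0.8815.
B = (4π×10⁻⁷ × 17.4) / (4π × 0.0444) × (0.9140 + 0.8815) = 7.04×10⁻⁵ T.

B ≈ 70.4 μT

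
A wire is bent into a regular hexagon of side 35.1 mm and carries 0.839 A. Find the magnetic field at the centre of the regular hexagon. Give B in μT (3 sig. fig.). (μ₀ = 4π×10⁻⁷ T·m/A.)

B ≈ 16.6 μT

Each side is a finite straight segment at perpendicular distance d = a/(2 tan(π/6)) = 0.0304 m from the centre, with end-angles ±π/6.
One side contributes B₁ = (μ₀I/4πd)·2 sin(π/6) = 2.76×10⁻⁶ T.
All 6 sides add in the same direction: B = 6 × 2.76×10⁻⁶ = 1.66×10⁻⁵ T.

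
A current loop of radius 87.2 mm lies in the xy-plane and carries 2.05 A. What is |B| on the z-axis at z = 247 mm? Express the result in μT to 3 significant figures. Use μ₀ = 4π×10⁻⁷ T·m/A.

B ≈ 0.545 μT

On the axis of a circular loop, B = μ₀IR² / [2(R²+z²)^(3/2)].
R² + z² = (0.0872)² + (0.247)² = 0.06861 m², and (R²+z²)^(3/2) = 1.80×10⁻² m³.
B = (4π×10⁻⁷ × 2.05 × 0.007604) / (2 × 1.80×10⁻²) = 5.45×10⁻⁷ T.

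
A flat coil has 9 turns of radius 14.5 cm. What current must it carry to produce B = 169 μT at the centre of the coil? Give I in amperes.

For an N-turn coil, B = Nμ₀I/(2R) with R = 0.145 m, so I = 2RB/(Nμ₀) = 2 × 0.145 × 1.69×10⁻⁴ / (9 × 4π×10⁻⁷) = 4.33 A.

I ≈ 4.33 A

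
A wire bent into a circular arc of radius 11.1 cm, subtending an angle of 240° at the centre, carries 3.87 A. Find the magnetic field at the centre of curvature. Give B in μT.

The Biot–Savart field of a circular arc at its centre is B = μ₀Iφ/(4πR), with φ = 4.189 rad.
B = (4π×10⁻⁷ × 3.87 × 4.189) / (4π × 0.111) = 1.46×10⁻⁵ T.

B ≈ 14.6 μT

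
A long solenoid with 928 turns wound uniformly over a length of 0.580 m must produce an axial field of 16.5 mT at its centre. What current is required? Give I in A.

Inside a long solenoid B = μ₀nI with n = 1600 m⁻¹, so I = B/(μ₀n).
I = 1.65×10⁻² / (4π×10⁻⁷ × 1600) = 8.21 A.

I ≈ 8.21 A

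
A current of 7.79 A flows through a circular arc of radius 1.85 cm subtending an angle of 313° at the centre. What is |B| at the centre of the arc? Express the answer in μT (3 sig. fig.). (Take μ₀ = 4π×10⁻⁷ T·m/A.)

B ≈ 230 μT

The Biot–Savart field of a circular arc at its centre is B = μ₀Iφ/(4πR), with φ = 5.463 rad.
B = (4π×10⁻⁷ × 7.79 × 5.463) / (4π × 0.0185) = 2.30×10⁻⁴ T.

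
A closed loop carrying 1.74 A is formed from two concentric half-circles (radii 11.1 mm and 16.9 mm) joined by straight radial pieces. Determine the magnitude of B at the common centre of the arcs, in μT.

B ≈ 16.9 μT

The radial connectors point toward the centre, so dl × r̂ = 0 and they contribute nothing.
Each semicircle gives μ₀I/(4R): inner arc 4.92×10⁻⁵ T, outer arc 3.23×10⁻⁵ T.
The two arcs carry current in opposite angular senses, so their fields oppose: B = |4.92×10⁻⁵ − 3.23×10⁻⁵| = 1.69×10⁻⁵ T.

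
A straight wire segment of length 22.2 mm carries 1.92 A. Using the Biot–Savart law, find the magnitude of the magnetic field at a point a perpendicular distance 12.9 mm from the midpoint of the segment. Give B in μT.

For a finite straight segment, B = (μ₀I/4πd)(sinθ₁ + sinθ₂), where θ₁, θ₂ are the angles from the perpendicular to each end.
The perpendicular from the point meets the wire at its midpoint, so each end is L/2 = 0.0111 m away along the wire.
sinθ₁ = 0.0111/√(0.0111²+0.0129²) = 0.6522; sinθ₂ = 0.0111/√(0.0111²+0.0129²) = 0.6522.
B = (4π×10⁻⁷ × 1.92) / (4π × 0.0129) × (0.6522 + 0.6522) = 1.94×10⁻⁵ T.

B ≈ 19.4 μT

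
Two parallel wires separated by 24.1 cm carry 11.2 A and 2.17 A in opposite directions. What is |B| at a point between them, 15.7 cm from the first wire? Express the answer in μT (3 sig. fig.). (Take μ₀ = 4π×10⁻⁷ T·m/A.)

Each long wire gives B = μ₀I/(2πd). Distances are d₁ = 0.157 m and d₂ = 0.084 m.
B₁ = 1.43×10⁻⁵ T, B₂ = 5.17×10⁻⁶ T.
Between antiparallel currents both contributions point the same way, so they add. B = B₁ + B₂ = 1.43×10⁻⁵ + 5.17×10⁻⁶ = 1.94×10⁻⁵ T.

B ≈ 19.4 μT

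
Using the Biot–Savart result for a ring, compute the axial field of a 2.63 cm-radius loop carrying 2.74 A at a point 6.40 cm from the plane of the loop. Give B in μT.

On the axis of a circular loop, B = μ₀IR² / [2(R²+z²)^(3/2)].
R² + z² = (0.0263)² + (0.064)² = 0.004788 m², and (R²+z²)^(3/2) = 3.31×10⁻⁴ m³.
B = (4π×10⁻⁷ × 2.74 × 0.0006917) / (2 × 3.31×10⁻⁴) = 3.59×10⁻⁶ T.

B ≈ 3.59 μT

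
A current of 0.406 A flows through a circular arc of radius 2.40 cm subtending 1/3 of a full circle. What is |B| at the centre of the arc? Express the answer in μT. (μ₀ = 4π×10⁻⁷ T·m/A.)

B ≈ 3.54 μT

The Biot–Savart field of a circular arc at its centre is B = μ₀Iφ/(4πR), with φ = 2.094 rad.
B = (4π×10⁻⁷ × 0.406 × 2.094) / (4π × 0.024) = 3.54×10⁻⁶ T.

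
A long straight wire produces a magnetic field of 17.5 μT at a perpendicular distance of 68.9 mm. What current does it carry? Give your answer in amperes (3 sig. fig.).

For a long straight wire B = μ₀I/(2πd), so I = 2πdB/μ₀.
I = 2π × 0.0689 × 1.75×10⁻⁵ / (4π×10⁻⁷) = 6.03 A.

I ≈ 6.03 A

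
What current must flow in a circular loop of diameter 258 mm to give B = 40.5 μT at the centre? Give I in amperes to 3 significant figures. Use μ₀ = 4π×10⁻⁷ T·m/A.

I ≈ 8.32 A

At the centre of a circular loop B = μ₀I/(2R), so I = 2RB/μ₀.
With R = 0.129 m, I = 2 × 0.129 × 4.05×10⁻⁵ / (4π×10⁻⁷) = 8.32 A.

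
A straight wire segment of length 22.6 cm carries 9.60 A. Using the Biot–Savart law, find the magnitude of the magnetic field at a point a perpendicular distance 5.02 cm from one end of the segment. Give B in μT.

For a finite straight segment, B = (μ₀I/4πd)(sinθ₁ + sinθ₂), where θ₁, θ₂ are the angles from the perpendicular to each end.
The perpendicular foot is at one end, so the two end-offsets along the wire are 0 and L = 0.226 m.
sinθ₁ = 0/√(0²+0.0502²) = 0.0000; sinθ₂ = 0.226/√(0.226²+0.0502²) = 0.9762.
B = (4π×10⁻⁷ × 9.60) / (4π × 0.0502) × (0.0000 + 0.9762) = 1.87×10⁻⁵ T.

B ≈ 18.7 μT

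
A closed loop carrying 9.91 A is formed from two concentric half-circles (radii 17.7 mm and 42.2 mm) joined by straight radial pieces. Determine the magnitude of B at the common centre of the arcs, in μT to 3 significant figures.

The radial connectors point toward the centre, so dl × r̂ = 0 and they contribute nothing.
Each semicircle gives μ₀I/(4R): inner arc 1.76×10⁻⁴ T, outer arc 7.38×10⁻⁵ T.
The two arcs carry current in opposite angular senses, so their fields oppose: B = |1.76×10⁻⁴ − 7.38×10⁻⁵| = 1.02×10⁻⁴ T.

B ≈ 102 μT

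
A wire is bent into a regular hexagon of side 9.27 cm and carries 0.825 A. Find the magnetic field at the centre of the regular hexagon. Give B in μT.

Each side is a finite straight segment at perpendicular distance d = a/(2 tan(π/6)) = 0.08028 m from the centre, with end-angles ±π/6.
One side contributes B₁ = (μ₀I/4πd)·2 sin(π/6) = 1.03×10⁻⁶ T.
All 6 sides add in the same direction: B = 6 × 1.03×10⁻⁶ = 6.17×10⁻⁶ T.

B ≈ 6.17 μT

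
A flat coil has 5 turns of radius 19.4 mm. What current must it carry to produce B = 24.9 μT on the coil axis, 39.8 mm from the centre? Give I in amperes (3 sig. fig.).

I ≈ 1.83 A

For an N-turn coil, B = Nμ₀IR²/[2(R²+z²)^(3/2)] with R = 0.0194 m, z = 0.0398 m, so I = 2B(R²+z²)^(3/2)/(Nμ₀R²) = 2 × 2.49×10⁻⁵ × 8.68×10⁻⁵ / (5 × 4π×10⁻⁷ × 0.0003764) = 1.83 A.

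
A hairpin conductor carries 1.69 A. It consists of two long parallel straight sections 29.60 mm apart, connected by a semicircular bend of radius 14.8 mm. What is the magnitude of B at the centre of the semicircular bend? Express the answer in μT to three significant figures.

B ≈ 58.7 μT

The semicircular arc contributes B_arc = μ₀I·π/(4πR) = μ₀I/(4R) = 3.59×10⁻⁵ T.
Each semi-infinite lead is at perpendicular distance R = 0.0148 m from the centre, with the perpendicular foot at its near end, so it contributes μ₀I/(4πR); both point the same way, together 2.28×10⁻⁵ T.
Arc and leads all point the same direction: B = 3.59×10⁻⁵ + 2.28×10⁻⁵ = 5.87×10⁻⁵ T.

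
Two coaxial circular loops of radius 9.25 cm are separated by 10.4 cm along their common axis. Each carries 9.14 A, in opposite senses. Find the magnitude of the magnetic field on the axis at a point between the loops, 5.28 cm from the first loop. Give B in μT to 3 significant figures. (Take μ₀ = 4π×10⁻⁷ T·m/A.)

Each loop contributes B = μ₀IR²/[2(R²+z²)^(3/2)] on the axis, with z measured from that loop.
Loop 1 (z = 0.0528 m): B₁ = 4.07×10⁻⁵ T. Loop 2 (z = 0.0512 m): B₂ = 4.16×10⁻⁵ T.
The fields oppose: B = |B₁ − B₂| = 9.12×10⁻⁷ T.

B ≈ 0.912 μT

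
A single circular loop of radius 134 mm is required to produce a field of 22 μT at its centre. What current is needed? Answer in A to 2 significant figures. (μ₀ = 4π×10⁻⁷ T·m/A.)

I ≈ 4.7 A

At the centre of a circular loop B = μ₀I/(2R), so I = 2RB/μ₀.
With R = 0.134 m, I = 2 × 0.134 × 2.20×10⁻⁵ / (4π×10⁻⁷) = 4.69 A.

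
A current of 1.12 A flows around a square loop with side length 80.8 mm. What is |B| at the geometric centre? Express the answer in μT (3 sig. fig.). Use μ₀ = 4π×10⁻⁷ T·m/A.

Each side is a finite straight segment at perpendicular distance d = a/(2 tan(π/4)) = 0.0404 m from the centre, with end-angles ±π/4.
One side contributes B₁ = (μ₀I/4πd)·2 sin(π/4) = 3.92×10⁻⁶ T.
All 4 sides add in the same direction: B = 4 × 3.92×10⁻⁶ = 1.57×10⁻⁵ T.

B ≈ 15.7 μT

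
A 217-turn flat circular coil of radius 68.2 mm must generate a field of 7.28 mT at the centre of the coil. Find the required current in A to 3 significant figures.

I ≈ 3.64 A

For an N-turn coil, B = Nμ₀I/(2R) with R = 0.0682 m, so I = 2RB/(Nμ₀) = 2 × 0.0682 × 7.28×10⁻³ / (217 × 4π×10⁻⁷) = 3.64 A.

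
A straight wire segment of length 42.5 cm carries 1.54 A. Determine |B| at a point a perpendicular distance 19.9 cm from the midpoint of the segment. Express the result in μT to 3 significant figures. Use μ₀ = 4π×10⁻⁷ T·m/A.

B ≈ 1.13 μT

For a finite straight segment, B = (μ₀I/4πd)(sinθ₁ + sinθ₂), where θ₁, θ₂ are the angles from the perpendicular to each end.
The perpendicular from the point meets the wire at its midpoint, so each end is L/2 = 0.2125 m away along the wire.
sinθ₁ = 0.2125/√(0.2125²+0.199²) = 0.7299; sinθ₂ = 0.2125/√(0.2125²+0.199²) = 0.7299.
B = (4π×10⁻⁷ × 1.54) / (4π × 0.199) × (0.7299 + 0.7299) = 1.13×10⁻⁶ T.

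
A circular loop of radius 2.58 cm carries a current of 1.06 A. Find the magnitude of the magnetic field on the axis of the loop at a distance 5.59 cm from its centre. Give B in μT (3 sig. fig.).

B ≈ 1.90 μT

On the axis of a circular loop, B = μ₀IR² / [2(R²+z²)^(3/2)].
R² + z² = (0.0258)² + (0.0559)² = 0.00379 m², and (R²+z²)^(3/2) = 2.33×10⁻⁴ m³.
B = (4π×10⁻⁷ × 1.06 × 0.0006656) / (2 × 2.33×10⁻⁴) = 1.90×10⁻⁶ T.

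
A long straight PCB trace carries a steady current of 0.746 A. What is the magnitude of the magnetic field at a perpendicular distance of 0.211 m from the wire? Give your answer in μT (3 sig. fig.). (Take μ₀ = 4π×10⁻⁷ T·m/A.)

B ≈ 0.707 μT

For an infinitely long straight wire, B = μ₀I/(2πd).
B = (4π×10⁻⁷ × 0.746) / (2π × 0.211) = 7.07×10⁻⁷ T.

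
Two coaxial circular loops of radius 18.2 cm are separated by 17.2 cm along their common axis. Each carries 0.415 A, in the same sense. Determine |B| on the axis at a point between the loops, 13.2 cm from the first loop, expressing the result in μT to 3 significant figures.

B ≈ 2.09 μT

Each loop contributes B = μ₀IR²/[2(R²+z²)^(3/2)] on the axis, with z measured from that loop.
Loop 1 (z = 0.132 m): B₁ = 7.60×10⁻⁷ T. Loop 2 (z = 0.04 m): B₂ = 1.33×10⁻⁶ T.
The fields add: B = B₁ + B₂ = 2.09×10⁻⁶ T.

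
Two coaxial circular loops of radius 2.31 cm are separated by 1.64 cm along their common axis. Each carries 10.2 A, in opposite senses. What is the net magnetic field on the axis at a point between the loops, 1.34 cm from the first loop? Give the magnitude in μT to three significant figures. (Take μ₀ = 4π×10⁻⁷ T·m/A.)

Each loop contributes B = μ₀IR²/[2(R²+z²)^(3/2)] on the axis, with z measured from that loop.
Loop 1 (z = 0.0134 m): B₁ = 1.80×10⁻⁴ T. Loop 2 (z = 0.003 m): B₂ = 2.71×10⁻⁴ T.
The fields oppose: B = |B₁ − B₂| = 9.10×10⁻⁵ T.

B ≈ 91.0 μT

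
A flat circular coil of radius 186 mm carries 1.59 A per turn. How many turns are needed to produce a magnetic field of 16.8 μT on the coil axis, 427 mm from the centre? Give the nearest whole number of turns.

N = 49

For an N-turn coil, B = Nμ₀IR²/[2(R²+z²)^(3/2)]. A single turn gives B₁ = 3.42×10⁻⁷ T with R = 0.186 m, z = 0.427 m.
N = B/B₁ = 1.68×10⁻⁵ / 3.42×10⁻⁷ = 49.11.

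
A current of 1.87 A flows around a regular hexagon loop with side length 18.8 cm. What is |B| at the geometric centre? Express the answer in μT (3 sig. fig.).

Each side is a finite straight segment at perpendicular distance d = a/(2 tan(π/6)) = 0.1628 m from the centre, with end-angles ±π/6.
One side contributes B₁ = (μ₀I/4πd)·2 sin(π/6) = 1.15×10⁻⁶ T.
All 6 sides add in the same direction: B = 6 × 1.15×10⁻⁶ = 6.89×10⁻⁶ T.

B ≈ 6.89 μT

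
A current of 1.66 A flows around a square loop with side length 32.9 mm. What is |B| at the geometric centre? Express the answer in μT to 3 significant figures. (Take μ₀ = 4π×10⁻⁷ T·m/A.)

Each side is a finite straight segment at perpendicular distance d = a/(2 tan(π/4)) = 0.01645 m from the centre, with end-angles ±π/4.
One side contributes B₁ = (μ₀I/4πd)·2 sin(π/4) = 1.43×10⁻⁵ T.
All 4 sides add in the same direction: B = 4 × 1.43×10⁻⁵ = 5.71×10⁻⁵ T.

B ≈ 57.1 μT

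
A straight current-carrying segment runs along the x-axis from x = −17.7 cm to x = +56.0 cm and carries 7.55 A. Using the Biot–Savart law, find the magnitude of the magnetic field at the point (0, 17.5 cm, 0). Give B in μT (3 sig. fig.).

B ≈ 7.19 μT

For a finite straight segment, B = (μ₀I/4πd)(sinθ₁ + sinθ₂), where θ₁, θ₂ are the angles from the perpendicular to each end.
The perpendicular distance is d = 0.175 m; the end-offsets along the wire are a = 0.177 m and b = 0.56 m.
sinθ₁ = 0.177/√(0.177²+0.175²) = 0.7111; sinθ₂ = 0.56/√(0.56²+0.175²) = 0.9545.
B = (4π×10⁻⁷ × 7.55) / (4π × 0.175) × (0.7111 + 0.9545) = 7.19×10⁻⁶ T.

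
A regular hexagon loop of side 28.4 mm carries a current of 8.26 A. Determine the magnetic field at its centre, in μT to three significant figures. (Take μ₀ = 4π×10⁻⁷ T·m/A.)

Each side is a finite straight segment at perpendicular distance d = a/(2 tan(π/6)) = 0.0246 m from the centre, with end-angles ±π/6.
One side contributes B₁ = (μ₀I/4πd)·2 sin(π/6) = 3.36×10⁻⁵ T.
All 6 sides add in the same direction: B = 6 × 3.36×10⁻⁵ = 2.02×10⁻⁴ T.

B ≈ 202 μT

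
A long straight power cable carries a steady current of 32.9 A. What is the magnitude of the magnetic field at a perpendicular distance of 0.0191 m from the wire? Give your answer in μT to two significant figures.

B ≈ 340 μT

For an infinitely long straight wire, B = μ₀I/(2πd).
B = (4π×10⁻⁷ × 32.9) / (2π × 0.0191) = 3.45×10⁻⁴ T.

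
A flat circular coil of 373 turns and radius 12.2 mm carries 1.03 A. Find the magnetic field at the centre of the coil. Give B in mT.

For an N-turn flat coil, B = Nμ₀I/(2R) with R = 0.0122 m.
B = 373 × 5.30×10⁻⁵ T = 1.98×10⁻² T.

B ≈ 19.8 mT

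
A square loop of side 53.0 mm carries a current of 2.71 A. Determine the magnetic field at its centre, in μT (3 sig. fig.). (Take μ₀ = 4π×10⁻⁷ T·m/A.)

B ≈ 57.8 μT

Each side is a finite straight segment at perpendicular distance d = a/(2 tan(π/4)) = 0.0265 m from the centre, with end-angles ±π/4.
One side contributes B₁ = (μ₀I/4πd)·2 sin(π/4) = 1.45×10⁻⁵ T.
All 4 sides add in the same direction: B = 4 × 1.45×10⁻⁵ = 5.78×10⁻⁵ T.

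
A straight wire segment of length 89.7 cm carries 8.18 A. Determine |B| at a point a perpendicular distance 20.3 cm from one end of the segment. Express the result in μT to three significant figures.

B ≈ 3.93 μT

For a finite straight segment, B = (μ₀I/4πd)(sinθ₁ + sinθ₂), where θ₁, θ₂ are the angles from the perpendicular to each end.
The perpendicular foot is at one end, so the two end-offsets along the wire are 0 and L = 0.897 m.
sinθ₁ = 0/√(0²+0.203²) = 0.0000; sinθ₂ = 0.897/√(0.897²+0.203²) = 0.9753.
B = (4π×10⁻⁷ × 8.18) / (4π × 0.203) × (0.0000 + 0.9753) = 3.93×10⁻⁶ T.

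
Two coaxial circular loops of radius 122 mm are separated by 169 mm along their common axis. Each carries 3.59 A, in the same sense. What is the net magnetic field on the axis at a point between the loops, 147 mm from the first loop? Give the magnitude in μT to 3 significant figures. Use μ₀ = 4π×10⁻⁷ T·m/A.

B ≈ 22.4 μT

Each loop contributes B = μ₀IR²/[2(R²+z²)^(3/2)] on the axis, with z measured from that loop.
Loop 1 (z = 0.147 m): B₁ = 4.82×10⁻⁶ T. Loop 2 (z = 0.022 m): B₂ = 1.76×10⁻⁵ T.
The fields add: B = B₁ + B₂ = 2.24×10⁻⁵ T.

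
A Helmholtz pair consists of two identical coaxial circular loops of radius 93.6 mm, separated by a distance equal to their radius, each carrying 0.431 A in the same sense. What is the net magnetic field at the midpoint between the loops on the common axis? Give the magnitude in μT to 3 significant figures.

Each loop contributes B = μ₀IR²/[2(R²+z²)^(3/2)] on the axis, with z measured from that loop.
Loop 1 (z = 0.0468 m): B₁ = 2.07×10⁻⁶ T. Loop 2 (z = 0.0468 m): B₂ = 2.07×10⁻⁶ T.
The fields add: B = B₁ + B₂ = 4.14×10⁻⁶ T.

B ≈ 4.14 μT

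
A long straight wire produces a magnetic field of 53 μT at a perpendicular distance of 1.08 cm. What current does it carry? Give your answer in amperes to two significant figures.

I ≈ 2.9 A

For a long straight wire B = μ₀I/(2πd), so I = 2πdB/μ₀.
I = 2π × 0.0108 × 5.30×10⁻⁵ / (4π×10⁻⁷) = 2.86 A.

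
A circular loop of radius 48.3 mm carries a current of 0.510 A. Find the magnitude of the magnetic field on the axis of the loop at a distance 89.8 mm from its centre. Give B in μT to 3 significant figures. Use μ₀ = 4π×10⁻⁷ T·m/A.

On the axis of a circular loop, B = μ₀IR² / [2(R²+z²)^(3/2)].
R² + z² = (0.0483)² + (0.0898)² = 0.0104 m², and (R²+z²)^(3/2) = 1.06×10⁻³ m³.
B = (4π×10⁻⁷ × 0.510 × 0.002333) / (2 × 1.06×10⁻³) = 7.05×10⁻⁷ T.

B ≈ 0.705 μT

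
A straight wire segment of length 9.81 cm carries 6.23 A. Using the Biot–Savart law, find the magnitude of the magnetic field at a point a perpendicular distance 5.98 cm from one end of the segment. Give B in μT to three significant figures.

For a finite straight segment, B = (μ₀I/4πd)(sinθ₁ + sinθ₂), where θ₁, θ₂ are the angles from the perpendicular to each end.
The perpendicular foot is at one end, so the two end-offsets along the wire are 0 and L = 0.0981 m.
sinθ₁ = 0/√(0²+0.0598²) = 0.0000; sinθ₂ = 0.0981/√(0.0981²+0.0598²) = 0.8539.
B = (4π×10⁻⁷ × 6.23) / (4π × 0.0598) × (0.0000 + 0.8539) = 8.90×10⁻⁶ T.

B ≈ 8.90 μT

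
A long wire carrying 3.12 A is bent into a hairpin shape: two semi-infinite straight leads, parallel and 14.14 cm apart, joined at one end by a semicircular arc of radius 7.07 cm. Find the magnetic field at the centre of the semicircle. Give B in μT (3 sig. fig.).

The semicircular arc contributes B_arc = μ₀I·π/(4πR) = μ₀I/(4R) = 1.39×10⁻⁵ T.
Each semi-infinite lead is at perpendicular distance R = 0.0707 m from the centre, with the perpendicular foot at its near end, so it contributes μ₀I/(4πR); both point the same way, together 8.83×10⁻⁶ T.
Arc and leads all point the same direction: B = 1.39×10⁻⁵ + 8.83×10⁻⁶ = 2.27×10⁻⁵ T.

B ≈ 22.7 μT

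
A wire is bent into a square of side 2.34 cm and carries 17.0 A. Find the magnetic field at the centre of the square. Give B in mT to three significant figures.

Each side is a finite straight segment at perpendicular distance d = a/(2 tan(π/4)) = 0.0117 m from the centre, with end-angles ±π/4.
One side contributes B₁ = (μ₀I/4πd)·2 sin(π/4) = 2.05×10⁻⁴ T.
All 4 sides add in the same direction: B = 4 × 2.05×10⁻⁴ = 8.22×10⁻⁴ T.

B ≈ 0.822 mT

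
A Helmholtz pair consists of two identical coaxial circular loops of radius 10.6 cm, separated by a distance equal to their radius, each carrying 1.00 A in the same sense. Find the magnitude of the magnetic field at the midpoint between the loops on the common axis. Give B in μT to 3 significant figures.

Each loop contributes B = μ₀IR²/[2(R²+z²)^(3/2)] on the axis, with z measured from that loop.
Loop 1 (z = 0.053 m): B₁ = 4.24×10⁻⁶ T. Loop 2 (z = 0.053 m): B₂ = 4.24×10⁻⁶ T.
The fields add: B = B₁ + B₂ = 8.48×10⁻⁶ T.

B ≈ 8.48 μT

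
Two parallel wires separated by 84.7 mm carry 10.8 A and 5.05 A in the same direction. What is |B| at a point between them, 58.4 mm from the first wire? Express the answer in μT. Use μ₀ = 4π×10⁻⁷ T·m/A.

B ≈ 1.42 μT

Each long wire gives B = μ₀I/(2πd). Distances are d₁ = 0.0584 m and d₂ = 0.0263 m.
B₁ = 3.70×10⁻⁵ T, B₂ = 3.84×10⁻⁵ T.
Between parallel currents the two contributions point in opposite directions, so they subtract. B = |B₁ − B₂| = |3.70×10⁻⁵ − 3.84×10⁻⁵| = 1.42×10⁻⁶ T.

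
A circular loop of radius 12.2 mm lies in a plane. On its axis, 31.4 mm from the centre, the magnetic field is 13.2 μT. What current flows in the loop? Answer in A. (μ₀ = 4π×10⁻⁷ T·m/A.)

On the axis of a loop, B = μ₀IR²/[2(R²+z²)^(3/2)], so I = 2B(R²+z²)^(3/2)/(μ₀R²).
R² + z² = 0.0001488 + 0.000986 = 0.001135 m²; raised to 3/2 gives 3.82×10⁻⁵ m³.
I = 2 × 1.32×10⁻⁵ × 3.82×10⁻⁵ / (1.26×10⁻⁶ × 0.0001488) = 5.40 A.

I ≈ 5.40 A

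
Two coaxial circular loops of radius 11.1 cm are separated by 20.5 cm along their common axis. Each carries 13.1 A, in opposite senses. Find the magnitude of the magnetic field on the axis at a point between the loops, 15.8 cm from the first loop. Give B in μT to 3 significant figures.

B ≈ 43.8 μT

Each loop contributes B = μ₀IR²/[2(R²+z²)^(3/2)] on the axis, with z measured from that loop.
Loop 1 (z = 0.158 m): B₁ = 1.41×10⁻⁵ T. Loop 2 (z = 0.047 m): B₂ = 5.79×10⁻⁵ T.
The fields oppose: B = |B₁ − B₂| = 4.38×10⁻⁵ T.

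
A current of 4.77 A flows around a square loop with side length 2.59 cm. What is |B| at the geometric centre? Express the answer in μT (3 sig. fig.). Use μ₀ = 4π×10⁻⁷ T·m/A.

Each side is a finite straight segment at perpendicular distance d = a/(2 tan(π/4)) = 0.01295 m from the centre, with end-angles ±π/4.
One side contributes B₁ = (μ₀I/4πd)·2 sin(π/4) = 5.21×10⁻⁵ T.
All 4 sides add in the same direction: B = 4 × 5.21×10⁻⁵ = 2.08×10⁻⁴ T.

B ≈ 208 μT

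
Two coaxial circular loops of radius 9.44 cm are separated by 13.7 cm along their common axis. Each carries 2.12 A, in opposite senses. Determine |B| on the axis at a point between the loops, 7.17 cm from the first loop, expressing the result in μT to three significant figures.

Each loop contributes B = μ₀IR²/[2(R²+z²)^(3/2)] on the axis, with z measured from that loop.
Loop 1 (z = 0.0717 m): B₁ = 7.13×10⁻⁶ T. Loop 2 (z = 0.0653 m): B₂ = 7.85×10⁻⁶ T.
The fields oppose: B = |B₁ − B₂| = 7.23×10⁻⁷ T.

B ≈ 0.723 μT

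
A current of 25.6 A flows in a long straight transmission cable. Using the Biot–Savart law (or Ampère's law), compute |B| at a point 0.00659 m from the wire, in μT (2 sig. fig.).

B ≈ 780 μT

For an infinitely long straight wire, B = μ₀I/(2πd).
B = (4π×10⁻⁷ × 25.6) / (2π × 0.00659) = 7.77×10⁻⁴ T.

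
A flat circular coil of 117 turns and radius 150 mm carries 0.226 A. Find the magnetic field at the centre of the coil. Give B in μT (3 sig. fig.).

For an N-turn flat coil, B = Nμ₀I/(2R) with R = 0.15 m.
B = 117 × 9.47×10⁻⁷ T = 1.11×10⁻⁴ T.

B ≈ 111 μT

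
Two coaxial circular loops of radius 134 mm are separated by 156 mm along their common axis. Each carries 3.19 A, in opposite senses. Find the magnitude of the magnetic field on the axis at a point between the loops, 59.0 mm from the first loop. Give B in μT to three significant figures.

B ≈ 3.52 μT

Each loop contributes B = μ₀IR²/[2(R²+z²)^(3/2)] on the axis, with z measured from that loop.
Loop 1 (z = 0.059 m): B₁ = 1.15×10⁻⁵ T. Loop 2 (z = 0.097 m): B₂ = 7.95×10⁻⁶ T.
The fields oppose: B = |B₁ − B₂| = 3.52×10⁻⁶ T.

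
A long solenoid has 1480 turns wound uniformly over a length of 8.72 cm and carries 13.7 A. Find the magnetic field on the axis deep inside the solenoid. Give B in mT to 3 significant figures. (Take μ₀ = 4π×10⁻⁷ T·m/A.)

B ≈ 292 mT

Inside a long solenoid, B = μ₀nI with n = 1.697×10⁴ turns/m.
B = 4π×10⁻⁷ × 1.697×10⁴ × 13.7 = 0.292 T.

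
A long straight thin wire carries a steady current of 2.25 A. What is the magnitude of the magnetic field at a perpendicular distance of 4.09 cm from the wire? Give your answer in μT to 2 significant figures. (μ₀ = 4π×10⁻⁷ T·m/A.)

B ≈ 11 μT

For an infinitely long straight wire, B = μ₀I/(2πd).
B = (4π×10⁻⁷ × 2.25) / (2π × 0.0409) = 1.10×10⁻⁵ T.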